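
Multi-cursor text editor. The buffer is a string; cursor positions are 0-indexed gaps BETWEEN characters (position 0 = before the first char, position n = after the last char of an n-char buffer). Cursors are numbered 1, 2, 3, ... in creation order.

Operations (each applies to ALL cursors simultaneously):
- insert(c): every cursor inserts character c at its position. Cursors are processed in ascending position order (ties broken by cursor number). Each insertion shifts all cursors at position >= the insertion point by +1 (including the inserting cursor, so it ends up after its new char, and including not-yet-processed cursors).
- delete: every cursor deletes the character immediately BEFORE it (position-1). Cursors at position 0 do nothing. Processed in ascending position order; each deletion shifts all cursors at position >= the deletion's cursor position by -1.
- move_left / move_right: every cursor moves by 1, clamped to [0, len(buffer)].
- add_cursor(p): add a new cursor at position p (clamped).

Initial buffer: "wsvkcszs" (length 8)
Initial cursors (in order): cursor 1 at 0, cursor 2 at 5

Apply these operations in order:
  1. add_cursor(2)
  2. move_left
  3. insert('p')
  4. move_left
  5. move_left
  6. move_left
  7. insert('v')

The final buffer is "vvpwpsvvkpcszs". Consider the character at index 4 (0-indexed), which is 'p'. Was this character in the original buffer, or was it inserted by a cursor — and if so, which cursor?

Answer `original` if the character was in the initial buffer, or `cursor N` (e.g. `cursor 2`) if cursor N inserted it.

Answer: cursor 3

Derivation:
After op 1 (add_cursor(2)): buffer="wsvkcszs" (len 8), cursors c1@0 c3@2 c2@5, authorship ........
After op 2 (move_left): buffer="wsvkcszs" (len 8), cursors c1@0 c3@1 c2@4, authorship ........
After op 3 (insert('p')): buffer="pwpsvkpcszs" (len 11), cursors c1@1 c3@3 c2@7, authorship 1.3...2....
After op 4 (move_left): buffer="pwpsvkpcszs" (len 11), cursors c1@0 c3@2 c2@6, authorship 1.3...2....
After op 5 (move_left): buffer="pwpsvkpcszs" (len 11), cursors c1@0 c3@1 c2@5, authorship 1.3...2....
After op 6 (move_left): buffer="pwpsvkpcszs" (len 11), cursors c1@0 c3@0 c2@4, authorship 1.3...2....
After op 7 (insert('v')): buffer="vvpwpsvvkpcszs" (len 14), cursors c1@2 c3@2 c2@7, authorship 131.3.2..2....
Authorship (.=original, N=cursor N): 1 3 1 . 3 . 2 . . 2 . . . .
Index 4: author = 3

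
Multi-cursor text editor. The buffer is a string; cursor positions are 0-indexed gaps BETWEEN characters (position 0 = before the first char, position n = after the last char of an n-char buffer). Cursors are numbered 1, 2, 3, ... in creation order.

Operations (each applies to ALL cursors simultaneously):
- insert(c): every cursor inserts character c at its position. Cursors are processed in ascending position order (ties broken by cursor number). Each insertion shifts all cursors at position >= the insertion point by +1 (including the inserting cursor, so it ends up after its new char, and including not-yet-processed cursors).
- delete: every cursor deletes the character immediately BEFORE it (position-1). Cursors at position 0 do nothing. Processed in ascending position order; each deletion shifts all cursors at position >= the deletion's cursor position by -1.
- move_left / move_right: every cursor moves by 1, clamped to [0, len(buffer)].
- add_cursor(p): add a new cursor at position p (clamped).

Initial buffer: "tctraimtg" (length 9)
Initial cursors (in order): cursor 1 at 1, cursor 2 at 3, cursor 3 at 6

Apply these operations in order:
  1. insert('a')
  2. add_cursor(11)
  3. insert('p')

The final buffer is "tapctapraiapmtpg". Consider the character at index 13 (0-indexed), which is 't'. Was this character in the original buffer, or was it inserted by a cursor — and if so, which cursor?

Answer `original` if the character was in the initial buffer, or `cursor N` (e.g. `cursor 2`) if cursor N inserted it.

Answer: original

Derivation:
After op 1 (insert('a')): buffer="tactaraiamtg" (len 12), cursors c1@2 c2@5 c3@9, authorship .1..2...3...
After op 2 (add_cursor(11)): buffer="tactaraiamtg" (len 12), cursors c1@2 c2@5 c3@9 c4@11, authorship .1..2...3...
After op 3 (insert('p')): buffer="tapctapraiapmtpg" (len 16), cursors c1@3 c2@7 c3@12 c4@15, authorship .11..22...33..4.
Authorship (.=original, N=cursor N): . 1 1 . . 2 2 . . . 3 3 . . 4 .
Index 13: author = original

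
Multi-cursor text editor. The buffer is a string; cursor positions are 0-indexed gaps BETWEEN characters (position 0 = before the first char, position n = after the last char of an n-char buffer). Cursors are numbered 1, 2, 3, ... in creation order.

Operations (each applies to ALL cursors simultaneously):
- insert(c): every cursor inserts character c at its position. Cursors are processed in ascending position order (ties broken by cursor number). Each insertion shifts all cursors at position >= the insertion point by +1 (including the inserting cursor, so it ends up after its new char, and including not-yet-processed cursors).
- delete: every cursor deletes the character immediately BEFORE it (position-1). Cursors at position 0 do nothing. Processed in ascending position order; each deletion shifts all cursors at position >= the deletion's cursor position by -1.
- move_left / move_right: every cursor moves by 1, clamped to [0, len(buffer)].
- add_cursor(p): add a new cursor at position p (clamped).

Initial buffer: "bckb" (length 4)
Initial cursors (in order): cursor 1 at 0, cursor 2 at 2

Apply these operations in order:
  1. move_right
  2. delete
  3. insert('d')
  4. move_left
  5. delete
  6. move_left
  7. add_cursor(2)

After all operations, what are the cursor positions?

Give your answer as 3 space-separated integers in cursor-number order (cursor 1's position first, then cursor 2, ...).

Answer: 0 0 2

Derivation:
After op 1 (move_right): buffer="bckb" (len 4), cursors c1@1 c2@3, authorship ....
After op 2 (delete): buffer="cb" (len 2), cursors c1@0 c2@1, authorship ..
After op 3 (insert('d')): buffer="dcdb" (len 4), cursors c1@1 c2@3, authorship 1.2.
After op 4 (move_left): buffer="dcdb" (len 4), cursors c1@0 c2@2, authorship 1.2.
After op 5 (delete): buffer="ddb" (len 3), cursors c1@0 c2@1, authorship 12.
After op 6 (move_left): buffer="ddb" (len 3), cursors c1@0 c2@0, authorship 12.
After op 7 (add_cursor(2)): buffer="ddb" (len 3), cursors c1@0 c2@0 c3@2, authorship 12.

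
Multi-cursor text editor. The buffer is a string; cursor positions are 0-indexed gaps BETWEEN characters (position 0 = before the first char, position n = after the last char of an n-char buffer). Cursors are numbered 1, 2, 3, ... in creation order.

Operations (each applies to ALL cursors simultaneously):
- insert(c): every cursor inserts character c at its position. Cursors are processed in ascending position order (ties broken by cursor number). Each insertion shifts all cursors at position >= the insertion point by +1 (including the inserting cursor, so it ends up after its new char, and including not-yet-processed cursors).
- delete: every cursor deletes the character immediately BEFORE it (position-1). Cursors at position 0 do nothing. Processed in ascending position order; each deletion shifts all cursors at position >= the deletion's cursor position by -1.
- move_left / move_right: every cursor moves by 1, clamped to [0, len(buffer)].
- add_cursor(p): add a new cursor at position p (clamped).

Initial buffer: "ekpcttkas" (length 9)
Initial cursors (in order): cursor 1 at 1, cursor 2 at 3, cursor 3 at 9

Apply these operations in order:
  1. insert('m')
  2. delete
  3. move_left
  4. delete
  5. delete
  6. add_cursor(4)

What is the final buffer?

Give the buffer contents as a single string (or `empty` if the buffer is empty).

Answer: pctts

Derivation:
After op 1 (insert('m')): buffer="emkpmcttkasm" (len 12), cursors c1@2 c2@5 c3@12, authorship .1..2......3
After op 2 (delete): buffer="ekpcttkas" (len 9), cursors c1@1 c2@3 c3@9, authorship .........
After op 3 (move_left): buffer="ekpcttkas" (len 9), cursors c1@0 c2@2 c3@8, authorship .........
After op 4 (delete): buffer="epcttks" (len 7), cursors c1@0 c2@1 c3@6, authorship .......
After op 5 (delete): buffer="pctts" (len 5), cursors c1@0 c2@0 c3@4, authorship .....
After op 6 (add_cursor(4)): buffer="pctts" (len 5), cursors c1@0 c2@0 c3@4 c4@4, authorship .....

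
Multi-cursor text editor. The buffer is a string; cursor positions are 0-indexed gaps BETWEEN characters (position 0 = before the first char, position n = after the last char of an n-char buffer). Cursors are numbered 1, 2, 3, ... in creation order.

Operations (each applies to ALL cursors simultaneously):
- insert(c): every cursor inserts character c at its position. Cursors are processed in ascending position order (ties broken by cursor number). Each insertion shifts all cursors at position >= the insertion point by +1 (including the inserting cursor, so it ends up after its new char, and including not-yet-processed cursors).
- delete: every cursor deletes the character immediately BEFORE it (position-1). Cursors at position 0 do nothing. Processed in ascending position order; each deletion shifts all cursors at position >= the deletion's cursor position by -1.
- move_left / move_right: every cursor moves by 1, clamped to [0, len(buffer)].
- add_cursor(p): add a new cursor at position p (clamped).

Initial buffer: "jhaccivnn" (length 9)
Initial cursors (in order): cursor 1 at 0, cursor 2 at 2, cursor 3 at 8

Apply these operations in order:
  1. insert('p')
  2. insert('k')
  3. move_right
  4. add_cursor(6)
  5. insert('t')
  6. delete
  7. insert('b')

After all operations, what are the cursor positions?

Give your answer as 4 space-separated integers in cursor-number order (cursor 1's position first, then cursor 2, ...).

Answer: 4 10 19 8

Derivation:
After op 1 (insert('p')): buffer="pjhpaccivnpn" (len 12), cursors c1@1 c2@4 c3@11, authorship 1..2......3.
After op 2 (insert('k')): buffer="pkjhpkaccivnpkn" (len 15), cursors c1@2 c2@6 c3@14, authorship 11..22......33.
After op 3 (move_right): buffer="pkjhpkaccivnpkn" (len 15), cursors c1@3 c2@7 c3@15, authorship 11..22......33.
After op 4 (add_cursor(6)): buffer="pkjhpkaccivnpkn" (len 15), cursors c1@3 c4@6 c2@7 c3@15, authorship 11..22......33.
After op 5 (insert('t')): buffer="pkjthpktatccivnpknt" (len 19), cursors c1@4 c4@8 c2@10 c3@19, authorship 11.1.224.2.....33.3
After op 6 (delete): buffer="pkjhpkaccivnpkn" (len 15), cursors c1@3 c4@6 c2@7 c3@15, authorship 11..22......33.
After op 7 (insert('b')): buffer="pkjbhpkbabccivnpknb" (len 19), cursors c1@4 c4@8 c2@10 c3@19, authorship 11.1.224.2.....33.3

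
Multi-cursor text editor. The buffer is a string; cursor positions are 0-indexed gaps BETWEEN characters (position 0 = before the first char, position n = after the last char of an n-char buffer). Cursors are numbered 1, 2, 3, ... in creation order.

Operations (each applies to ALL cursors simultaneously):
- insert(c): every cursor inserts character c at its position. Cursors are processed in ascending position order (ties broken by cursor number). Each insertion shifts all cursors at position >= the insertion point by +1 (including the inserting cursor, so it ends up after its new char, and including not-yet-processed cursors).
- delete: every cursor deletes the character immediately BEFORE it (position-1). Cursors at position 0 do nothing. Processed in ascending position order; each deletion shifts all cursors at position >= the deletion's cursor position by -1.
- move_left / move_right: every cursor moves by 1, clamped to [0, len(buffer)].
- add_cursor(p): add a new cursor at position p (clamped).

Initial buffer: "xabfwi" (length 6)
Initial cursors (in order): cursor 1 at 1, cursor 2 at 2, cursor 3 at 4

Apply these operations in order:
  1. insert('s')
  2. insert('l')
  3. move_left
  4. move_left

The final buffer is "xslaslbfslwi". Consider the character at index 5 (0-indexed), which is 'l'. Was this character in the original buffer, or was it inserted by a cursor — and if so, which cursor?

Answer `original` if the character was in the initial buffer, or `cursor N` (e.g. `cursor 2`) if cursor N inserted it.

Answer: cursor 2

Derivation:
After op 1 (insert('s')): buffer="xsasbfswi" (len 9), cursors c1@2 c2@4 c3@7, authorship .1.2..3..
After op 2 (insert('l')): buffer="xslaslbfslwi" (len 12), cursors c1@3 c2@6 c3@10, authorship .11.22..33..
After op 3 (move_left): buffer="xslaslbfslwi" (len 12), cursors c1@2 c2@5 c3@9, authorship .11.22..33..
After op 4 (move_left): buffer="xslaslbfslwi" (len 12), cursors c1@1 c2@4 c3@8, authorship .11.22..33..
Authorship (.=original, N=cursor N): . 1 1 . 2 2 . . 3 3 . .
Index 5: author = 2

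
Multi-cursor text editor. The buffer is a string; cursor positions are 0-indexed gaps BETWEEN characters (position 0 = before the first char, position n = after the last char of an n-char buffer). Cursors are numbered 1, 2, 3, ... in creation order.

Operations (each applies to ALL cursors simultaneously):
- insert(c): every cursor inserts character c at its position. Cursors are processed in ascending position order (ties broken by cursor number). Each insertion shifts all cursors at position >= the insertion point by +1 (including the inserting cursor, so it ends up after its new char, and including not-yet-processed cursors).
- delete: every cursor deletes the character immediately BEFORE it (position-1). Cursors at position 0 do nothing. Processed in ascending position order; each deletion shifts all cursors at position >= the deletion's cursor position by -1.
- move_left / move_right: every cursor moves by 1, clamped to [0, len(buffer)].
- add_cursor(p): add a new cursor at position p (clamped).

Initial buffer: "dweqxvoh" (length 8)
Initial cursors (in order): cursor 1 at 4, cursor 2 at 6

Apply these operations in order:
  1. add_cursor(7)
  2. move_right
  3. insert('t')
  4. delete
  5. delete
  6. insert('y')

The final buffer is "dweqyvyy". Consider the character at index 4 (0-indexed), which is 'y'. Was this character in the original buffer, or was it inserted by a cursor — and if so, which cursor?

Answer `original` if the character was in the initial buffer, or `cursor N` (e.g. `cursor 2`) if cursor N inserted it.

After op 1 (add_cursor(7)): buffer="dweqxvoh" (len 8), cursors c1@4 c2@6 c3@7, authorship ........
After op 2 (move_right): buffer="dweqxvoh" (len 8), cursors c1@5 c2@7 c3@8, authorship ........
After op 3 (insert('t')): buffer="dweqxtvotht" (len 11), cursors c1@6 c2@9 c3@11, authorship .....1..2.3
After op 4 (delete): buffer="dweqxvoh" (len 8), cursors c1@5 c2@7 c3@8, authorship ........
After op 5 (delete): buffer="dweqv" (len 5), cursors c1@4 c2@5 c3@5, authorship .....
After op 6 (insert('y')): buffer="dweqyvyy" (len 8), cursors c1@5 c2@8 c3@8, authorship ....1.23
Authorship (.=original, N=cursor N): . . . . 1 . 2 3
Index 4: author = 1

Answer: cursor 1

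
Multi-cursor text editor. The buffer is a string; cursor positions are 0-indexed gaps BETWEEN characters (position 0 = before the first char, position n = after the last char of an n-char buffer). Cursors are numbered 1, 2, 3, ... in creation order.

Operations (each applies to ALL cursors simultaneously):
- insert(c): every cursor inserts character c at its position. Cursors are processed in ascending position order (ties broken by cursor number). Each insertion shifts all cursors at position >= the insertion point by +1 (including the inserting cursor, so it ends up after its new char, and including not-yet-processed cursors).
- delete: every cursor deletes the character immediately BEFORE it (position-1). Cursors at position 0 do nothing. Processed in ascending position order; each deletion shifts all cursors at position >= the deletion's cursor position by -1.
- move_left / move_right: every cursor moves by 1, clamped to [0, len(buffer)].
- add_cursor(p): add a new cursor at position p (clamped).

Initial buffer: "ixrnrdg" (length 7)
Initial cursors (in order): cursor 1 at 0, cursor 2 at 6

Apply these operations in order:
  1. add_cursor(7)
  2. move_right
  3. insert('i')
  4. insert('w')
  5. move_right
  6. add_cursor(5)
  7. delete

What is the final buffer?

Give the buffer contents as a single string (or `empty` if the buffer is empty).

After op 1 (add_cursor(7)): buffer="ixrnrdg" (len 7), cursors c1@0 c2@6 c3@7, authorship .......
After op 2 (move_right): buffer="ixrnrdg" (len 7), cursors c1@1 c2@7 c3@7, authorship .......
After op 3 (insert('i')): buffer="iixrnrdgii" (len 10), cursors c1@2 c2@10 c3@10, authorship .1......23
After op 4 (insert('w')): buffer="iiwxrnrdgiiww" (len 13), cursors c1@3 c2@13 c3@13, authorship .11......2323
After op 5 (move_right): buffer="iiwxrnrdgiiww" (len 13), cursors c1@4 c2@13 c3@13, authorship .11......2323
After op 6 (add_cursor(5)): buffer="iiwxrnrdgiiww" (len 13), cursors c1@4 c4@5 c2@13 c3@13, authorship .11......2323
After op 7 (delete): buffer="iiwnrdgii" (len 9), cursors c1@3 c4@3 c2@9 c3@9, authorship .11....23

Answer: iiwnrdgii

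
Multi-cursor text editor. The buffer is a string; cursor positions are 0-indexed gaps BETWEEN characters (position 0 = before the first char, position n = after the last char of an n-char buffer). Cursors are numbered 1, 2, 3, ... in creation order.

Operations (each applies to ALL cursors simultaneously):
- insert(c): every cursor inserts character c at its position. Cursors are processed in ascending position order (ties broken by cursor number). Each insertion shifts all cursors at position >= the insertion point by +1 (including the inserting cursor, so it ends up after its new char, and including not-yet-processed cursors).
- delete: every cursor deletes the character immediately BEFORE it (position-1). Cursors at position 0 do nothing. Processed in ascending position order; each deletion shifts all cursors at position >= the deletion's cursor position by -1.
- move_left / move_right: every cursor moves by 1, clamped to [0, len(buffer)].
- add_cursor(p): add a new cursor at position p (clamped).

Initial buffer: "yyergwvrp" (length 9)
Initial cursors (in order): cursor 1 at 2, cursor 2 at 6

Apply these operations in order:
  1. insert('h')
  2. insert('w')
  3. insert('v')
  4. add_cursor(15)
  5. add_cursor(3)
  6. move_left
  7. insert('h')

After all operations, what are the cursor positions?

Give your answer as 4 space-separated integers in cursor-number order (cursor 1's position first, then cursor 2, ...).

After op 1 (insert('h')): buffer="yyhergwhvrp" (len 11), cursors c1@3 c2@8, authorship ..1....2...
After op 2 (insert('w')): buffer="yyhwergwhwvrp" (len 13), cursors c1@4 c2@10, authorship ..11....22...
After op 3 (insert('v')): buffer="yyhwvergwhwvvrp" (len 15), cursors c1@5 c2@12, authorship ..111....222...
After op 4 (add_cursor(15)): buffer="yyhwvergwhwvvrp" (len 15), cursors c1@5 c2@12 c3@15, authorship ..111....222...
After op 5 (add_cursor(3)): buffer="yyhwvergwhwvvrp" (len 15), cursors c4@3 c1@5 c2@12 c3@15, authorship ..111....222...
After op 6 (move_left): buffer="yyhwvergwhwvvrp" (len 15), cursors c4@2 c1@4 c2@11 c3@14, authorship ..111....222...
After op 7 (insert('h')): buffer="yyhhwhvergwhwhvvrhp" (len 19), cursors c4@3 c1@6 c2@14 c3@18, authorship ..41111....2222..3.

Answer: 6 14 18 3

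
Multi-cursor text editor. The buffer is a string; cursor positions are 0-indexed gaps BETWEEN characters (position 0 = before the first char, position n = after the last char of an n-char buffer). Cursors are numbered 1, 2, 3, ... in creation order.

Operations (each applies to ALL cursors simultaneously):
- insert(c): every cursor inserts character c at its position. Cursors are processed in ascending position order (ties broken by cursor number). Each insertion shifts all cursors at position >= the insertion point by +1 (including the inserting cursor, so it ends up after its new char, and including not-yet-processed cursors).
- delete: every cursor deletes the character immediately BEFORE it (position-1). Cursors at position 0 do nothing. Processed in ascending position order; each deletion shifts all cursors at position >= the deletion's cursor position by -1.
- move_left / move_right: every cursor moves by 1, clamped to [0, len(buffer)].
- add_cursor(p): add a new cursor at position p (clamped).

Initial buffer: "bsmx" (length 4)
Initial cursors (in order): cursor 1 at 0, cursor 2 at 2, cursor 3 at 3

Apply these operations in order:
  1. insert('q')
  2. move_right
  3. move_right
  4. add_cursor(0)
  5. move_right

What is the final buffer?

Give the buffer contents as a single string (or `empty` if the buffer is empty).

After op 1 (insert('q')): buffer="qbsqmqx" (len 7), cursors c1@1 c2@4 c3@6, authorship 1..2.3.
After op 2 (move_right): buffer="qbsqmqx" (len 7), cursors c1@2 c2@5 c3@7, authorship 1..2.3.
After op 3 (move_right): buffer="qbsqmqx" (len 7), cursors c1@3 c2@6 c3@7, authorship 1..2.3.
After op 4 (add_cursor(0)): buffer="qbsqmqx" (len 7), cursors c4@0 c1@3 c2@6 c3@7, authorship 1..2.3.
After op 5 (move_right): buffer="qbsqmqx" (len 7), cursors c4@1 c1@4 c2@7 c3@7, authorship 1..2.3.

Answer: qbsqmqx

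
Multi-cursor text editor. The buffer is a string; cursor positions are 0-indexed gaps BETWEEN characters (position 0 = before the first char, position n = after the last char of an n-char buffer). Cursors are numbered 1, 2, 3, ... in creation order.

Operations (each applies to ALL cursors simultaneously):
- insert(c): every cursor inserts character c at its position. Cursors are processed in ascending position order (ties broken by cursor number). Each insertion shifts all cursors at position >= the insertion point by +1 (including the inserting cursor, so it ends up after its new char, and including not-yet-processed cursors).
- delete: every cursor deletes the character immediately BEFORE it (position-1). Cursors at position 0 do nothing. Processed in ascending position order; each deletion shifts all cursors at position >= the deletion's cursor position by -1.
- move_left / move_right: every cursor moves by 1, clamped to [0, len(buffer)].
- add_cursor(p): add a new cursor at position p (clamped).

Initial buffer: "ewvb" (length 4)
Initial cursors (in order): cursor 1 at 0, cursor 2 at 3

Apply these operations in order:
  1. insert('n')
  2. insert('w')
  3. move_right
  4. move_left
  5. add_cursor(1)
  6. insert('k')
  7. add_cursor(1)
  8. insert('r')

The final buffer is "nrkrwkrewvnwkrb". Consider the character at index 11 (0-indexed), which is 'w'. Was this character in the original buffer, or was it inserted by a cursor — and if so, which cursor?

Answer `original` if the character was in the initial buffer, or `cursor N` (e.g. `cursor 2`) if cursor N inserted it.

Answer: cursor 2

Derivation:
After op 1 (insert('n')): buffer="newvnb" (len 6), cursors c1@1 c2@5, authorship 1...2.
After op 2 (insert('w')): buffer="nwewvnwb" (len 8), cursors c1@2 c2@7, authorship 11...22.
After op 3 (move_right): buffer="nwewvnwb" (len 8), cursors c1@3 c2@8, authorship 11...22.
After op 4 (move_left): buffer="nwewvnwb" (len 8), cursors c1@2 c2@7, authorship 11...22.
After op 5 (add_cursor(1)): buffer="nwewvnwb" (len 8), cursors c3@1 c1@2 c2@7, authorship 11...22.
After op 6 (insert('k')): buffer="nkwkewvnwkb" (len 11), cursors c3@2 c1@4 c2@10, authorship 1311...222.
After op 7 (add_cursor(1)): buffer="nkwkewvnwkb" (len 11), cursors c4@1 c3@2 c1@4 c2@10, authorship 1311...222.
After op 8 (insert('r')): buffer="nrkrwkrewvnwkrb" (len 15), cursors c4@2 c3@4 c1@7 c2@14, authorship 1433111...2222.
Authorship (.=original, N=cursor N): 1 4 3 3 1 1 1 . . . 2 2 2 2 .
Index 11: author = 2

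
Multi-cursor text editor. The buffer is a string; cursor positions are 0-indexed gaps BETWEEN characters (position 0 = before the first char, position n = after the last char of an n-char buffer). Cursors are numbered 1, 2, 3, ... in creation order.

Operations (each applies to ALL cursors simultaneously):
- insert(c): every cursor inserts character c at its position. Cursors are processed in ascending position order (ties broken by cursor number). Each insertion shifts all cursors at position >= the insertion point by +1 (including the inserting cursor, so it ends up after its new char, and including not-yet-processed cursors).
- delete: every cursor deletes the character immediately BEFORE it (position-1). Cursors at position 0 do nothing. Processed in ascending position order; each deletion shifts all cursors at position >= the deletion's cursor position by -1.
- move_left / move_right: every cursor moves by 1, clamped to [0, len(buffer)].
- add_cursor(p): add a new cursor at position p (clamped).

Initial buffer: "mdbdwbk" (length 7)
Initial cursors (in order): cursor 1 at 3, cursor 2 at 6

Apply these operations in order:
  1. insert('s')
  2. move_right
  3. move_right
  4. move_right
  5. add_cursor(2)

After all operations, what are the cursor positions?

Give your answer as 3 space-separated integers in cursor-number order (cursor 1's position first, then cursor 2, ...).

Answer: 7 9 2

Derivation:
After op 1 (insert('s')): buffer="mdbsdwbsk" (len 9), cursors c1@4 c2@8, authorship ...1...2.
After op 2 (move_right): buffer="mdbsdwbsk" (len 9), cursors c1@5 c2@9, authorship ...1...2.
After op 3 (move_right): buffer="mdbsdwbsk" (len 9), cursors c1@6 c2@9, authorship ...1...2.
After op 4 (move_right): buffer="mdbsdwbsk" (len 9), cursors c1@7 c2@9, authorship ...1...2.
After op 5 (add_cursor(2)): buffer="mdbsdwbsk" (len 9), cursors c3@2 c1@7 c2@9, authorship ...1...2.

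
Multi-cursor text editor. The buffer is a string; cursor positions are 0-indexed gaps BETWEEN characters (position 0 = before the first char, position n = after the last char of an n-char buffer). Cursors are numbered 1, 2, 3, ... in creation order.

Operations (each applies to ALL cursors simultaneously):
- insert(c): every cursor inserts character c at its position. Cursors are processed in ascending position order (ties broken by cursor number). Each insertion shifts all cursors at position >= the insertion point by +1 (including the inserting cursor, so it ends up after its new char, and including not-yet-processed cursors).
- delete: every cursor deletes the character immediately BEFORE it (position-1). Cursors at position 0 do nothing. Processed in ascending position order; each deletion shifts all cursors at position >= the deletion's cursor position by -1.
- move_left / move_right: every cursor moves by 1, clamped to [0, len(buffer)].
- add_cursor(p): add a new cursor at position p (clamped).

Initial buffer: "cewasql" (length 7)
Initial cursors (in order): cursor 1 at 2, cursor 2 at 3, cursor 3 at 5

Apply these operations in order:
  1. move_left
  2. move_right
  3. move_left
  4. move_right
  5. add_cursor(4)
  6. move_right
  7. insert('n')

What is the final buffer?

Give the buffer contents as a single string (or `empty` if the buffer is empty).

Answer: cewnansnqnl

Derivation:
After op 1 (move_left): buffer="cewasql" (len 7), cursors c1@1 c2@2 c3@4, authorship .......
After op 2 (move_right): buffer="cewasql" (len 7), cursors c1@2 c2@3 c3@5, authorship .......
After op 3 (move_left): buffer="cewasql" (len 7), cursors c1@1 c2@2 c3@4, authorship .......
After op 4 (move_right): buffer="cewasql" (len 7), cursors c1@2 c2@3 c3@5, authorship .......
After op 5 (add_cursor(4)): buffer="cewasql" (len 7), cursors c1@2 c2@3 c4@4 c3@5, authorship .......
After op 6 (move_right): buffer="cewasql" (len 7), cursors c1@3 c2@4 c4@5 c3@6, authorship .......
After op 7 (insert('n')): buffer="cewnansnqnl" (len 11), cursors c1@4 c2@6 c4@8 c3@10, authorship ...1.2.4.3.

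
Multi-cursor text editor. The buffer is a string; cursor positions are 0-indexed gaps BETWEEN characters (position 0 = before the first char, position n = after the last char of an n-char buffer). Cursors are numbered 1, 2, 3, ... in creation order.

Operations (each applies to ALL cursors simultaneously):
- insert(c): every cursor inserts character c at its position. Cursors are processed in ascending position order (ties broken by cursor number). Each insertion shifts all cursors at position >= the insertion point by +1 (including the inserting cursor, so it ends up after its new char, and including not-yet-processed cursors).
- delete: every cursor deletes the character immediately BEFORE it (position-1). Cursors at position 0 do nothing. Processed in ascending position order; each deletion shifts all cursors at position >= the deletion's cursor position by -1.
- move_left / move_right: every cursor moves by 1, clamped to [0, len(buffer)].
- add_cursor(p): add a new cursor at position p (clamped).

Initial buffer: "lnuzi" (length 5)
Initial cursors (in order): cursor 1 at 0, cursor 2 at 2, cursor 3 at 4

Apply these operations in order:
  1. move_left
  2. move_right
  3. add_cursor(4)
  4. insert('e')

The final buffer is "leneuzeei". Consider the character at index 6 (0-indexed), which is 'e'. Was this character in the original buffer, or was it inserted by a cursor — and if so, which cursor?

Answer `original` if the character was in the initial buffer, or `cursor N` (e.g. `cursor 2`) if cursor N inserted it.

Answer: cursor 3

Derivation:
After op 1 (move_left): buffer="lnuzi" (len 5), cursors c1@0 c2@1 c3@3, authorship .....
After op 2 (move_right): buffer="lnuzi" (len 5), cursors c1@1 c2@2 c3@4, authorship .....
After op 3 (add_cursor(4)): buffer="lnuzi" (len 5), cursors c1@1 c2@2 c3@4 c4@4, authorship .....
After op 4 (insert('e')): buffer="leneuzeei" (len 9), cursors c1@2 c2@4 c3@8 c4@8, authorship .1.2..34.
Authorship (.=original, N=cursor N): . 1 . 2 . . 3 4 .
Index 6: author = 3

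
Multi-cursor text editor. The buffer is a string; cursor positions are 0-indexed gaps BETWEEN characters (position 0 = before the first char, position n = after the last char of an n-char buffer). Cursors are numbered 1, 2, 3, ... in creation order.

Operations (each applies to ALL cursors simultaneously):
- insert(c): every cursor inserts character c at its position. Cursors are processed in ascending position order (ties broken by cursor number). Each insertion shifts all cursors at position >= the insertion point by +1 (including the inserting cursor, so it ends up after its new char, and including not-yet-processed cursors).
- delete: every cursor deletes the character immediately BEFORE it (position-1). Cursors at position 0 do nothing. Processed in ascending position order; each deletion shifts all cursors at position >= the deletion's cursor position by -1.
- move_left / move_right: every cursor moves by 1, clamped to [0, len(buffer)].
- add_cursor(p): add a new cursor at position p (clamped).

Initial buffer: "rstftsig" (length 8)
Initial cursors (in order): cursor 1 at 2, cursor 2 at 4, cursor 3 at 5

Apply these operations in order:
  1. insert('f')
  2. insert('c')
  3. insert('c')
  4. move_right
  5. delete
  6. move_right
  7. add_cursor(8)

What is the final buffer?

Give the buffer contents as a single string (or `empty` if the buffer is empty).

After op 1 (insert('f')): buffer="rsftfftfsig" (len 11), cursors c1@3 c2@6 c3@8, authorship ..1..2.3...
After op 2 (insert('c')): buffer="rsfctffctfcsig" (len 14), cursors c1@4 c2@8 c3@11, authorship ..11..22.33...
After op 3 (insert('c')): buffer="rsfcctffcctfccsig" (len 17), cursors c1@5 c2@10 c3@14, authorship ..111..222.333...
After op 4 (move_right): buffer="rsfcctffcctfccsig" (len 17), cursors c1@6 c2@11 c3@15, authorship ..111..222.333...
After op 5 (delete): buffer="rsfccffccfccig" (len 14), cursors c1@5 c2@9 c3@12, authorship ..111.222333..
After op 6 (move_right): buffer="rsfccffccfccig" (len 14), cursors c1@6 c2@10 c3@13, authorship ..111.222333..
After op 7 (add_cursor(8)): buffer="rsfccffccfccig" (len 14), cursors c1@6 c4@8 c2@10 c3@13, authorship ..111.222333..

Answer: rsfccffccfccig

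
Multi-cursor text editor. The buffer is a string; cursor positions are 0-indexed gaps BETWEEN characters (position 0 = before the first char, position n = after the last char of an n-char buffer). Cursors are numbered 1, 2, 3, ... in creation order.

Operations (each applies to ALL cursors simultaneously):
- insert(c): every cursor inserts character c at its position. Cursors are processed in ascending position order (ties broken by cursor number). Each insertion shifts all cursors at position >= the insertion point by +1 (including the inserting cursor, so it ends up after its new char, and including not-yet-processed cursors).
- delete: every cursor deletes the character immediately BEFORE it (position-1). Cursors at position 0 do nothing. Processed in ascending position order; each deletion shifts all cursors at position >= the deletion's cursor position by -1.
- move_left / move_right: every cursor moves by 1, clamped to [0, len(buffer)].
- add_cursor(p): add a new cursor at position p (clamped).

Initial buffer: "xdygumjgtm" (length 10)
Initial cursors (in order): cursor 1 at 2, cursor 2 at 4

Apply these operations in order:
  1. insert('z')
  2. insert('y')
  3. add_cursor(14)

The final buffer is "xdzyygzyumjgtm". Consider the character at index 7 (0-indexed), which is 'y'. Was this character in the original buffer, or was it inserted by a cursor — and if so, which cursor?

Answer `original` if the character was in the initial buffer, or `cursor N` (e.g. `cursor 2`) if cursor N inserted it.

After op 1 (insert('z')): buffer="xdzygzumjgtm" (len 12), cursors c1@3 c2@6, authorship ..1..2......
After op 2 (insert('y')): buffer="xdzyygzyumjgtm" (len 14), cursors c1@4 c2@8, authorship ..11..22......
After op 3 (add_cursor(14)): buffer="xdzyygzyumjgtm" (len 14), cursors c1@4 c2@8 c3@14, authorship ..11..22......
Authorship (.=original, N=cursor N): . . 1 1 . . 2 2 . . . . . .
Index 7: author = 2

Answer: cursor 2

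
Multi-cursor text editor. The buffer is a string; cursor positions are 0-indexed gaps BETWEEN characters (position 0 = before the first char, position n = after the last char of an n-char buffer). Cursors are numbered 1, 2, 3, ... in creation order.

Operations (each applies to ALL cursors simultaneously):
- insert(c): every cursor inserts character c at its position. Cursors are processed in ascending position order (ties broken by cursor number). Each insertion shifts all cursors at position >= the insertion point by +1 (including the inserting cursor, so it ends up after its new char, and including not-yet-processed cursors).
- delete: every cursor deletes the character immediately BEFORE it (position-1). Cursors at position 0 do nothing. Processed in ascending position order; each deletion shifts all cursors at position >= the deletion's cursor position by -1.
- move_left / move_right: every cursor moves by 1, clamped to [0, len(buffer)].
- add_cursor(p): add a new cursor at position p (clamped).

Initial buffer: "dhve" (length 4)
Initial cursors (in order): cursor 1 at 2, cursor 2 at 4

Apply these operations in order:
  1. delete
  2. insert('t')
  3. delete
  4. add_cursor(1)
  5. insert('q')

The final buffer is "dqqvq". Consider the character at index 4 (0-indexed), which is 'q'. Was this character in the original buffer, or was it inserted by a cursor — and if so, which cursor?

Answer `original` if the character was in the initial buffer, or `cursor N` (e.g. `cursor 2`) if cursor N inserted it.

Answer: cursor 2

Derivation:
After op 1 (delete): buffer="dv" (len 2), cursors c1@1 c2@2, authorship ..
After op 2 (insert('t')): buffer="dtvt" (len 4), cursors c1@2 c2@4, authorship .1.2
After op 3 (delete): buffer="dv" (len 2), cursors c1@1 c2@2, authorship ..
After op 4 (add_cursor(1)): buffer="dv" (len 2), cursors c1@1 c3@1 c2@2, authorship ..
After op 5 (insert('q')): buffer="dqqvq" (len 5), cursors c1@3 c3@3 c2@5, authorship .13.2
Authorship (.=original, N=cursor N): . 1 3 . 2
Index 4: author = 2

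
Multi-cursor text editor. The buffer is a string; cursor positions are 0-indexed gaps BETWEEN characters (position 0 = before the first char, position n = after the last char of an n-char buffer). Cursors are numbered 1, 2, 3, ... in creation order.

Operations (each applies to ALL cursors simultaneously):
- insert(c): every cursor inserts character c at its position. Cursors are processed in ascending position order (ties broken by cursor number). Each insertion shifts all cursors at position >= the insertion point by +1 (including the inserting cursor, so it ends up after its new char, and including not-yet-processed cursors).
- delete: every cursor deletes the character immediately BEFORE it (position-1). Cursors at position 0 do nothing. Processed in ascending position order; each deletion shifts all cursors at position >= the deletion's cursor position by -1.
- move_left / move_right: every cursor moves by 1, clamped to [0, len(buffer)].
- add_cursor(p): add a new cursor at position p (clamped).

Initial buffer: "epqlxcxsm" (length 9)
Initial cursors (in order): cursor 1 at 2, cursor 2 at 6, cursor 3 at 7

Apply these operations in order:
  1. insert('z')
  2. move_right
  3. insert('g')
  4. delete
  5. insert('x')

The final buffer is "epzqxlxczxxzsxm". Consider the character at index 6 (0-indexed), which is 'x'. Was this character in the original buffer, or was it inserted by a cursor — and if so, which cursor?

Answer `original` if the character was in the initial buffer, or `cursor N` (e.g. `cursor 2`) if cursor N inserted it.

Answer: original

Derivation:
After op 1 (insert('z')): buffer="epzqlxczxzsm" (len 12), cursors c1@3 c2@8 c3@10, authorship ..1....2.3..
After op 2 (move_right): buffer="epzqlxczxzsm" (len 12), cursors c1@4 c2@9 c3@11, authorship ..1....2.3..
After op 3 (insert('g')): buffer="epzqglxczxgzsgm" (len 15), cursors c1@5 c2@11 c3@14, authorship ..1.1...2.23.3.
After op 4 (delete): buffer="epzqlxczxzsm" (len 12), cursors c1@4 c2@9 c3@11, authorship ..1....2.3..
After op 5 (insert('x')): buffer="epzqxlxczxxzsxm" (len 15), cursors c1@5 c2@11 c3@14, authorship ..1.1...2.23.3.
Authorship (.=original, N=cursor N): . . 1 . 1 . . . 2 . 2 3 . 3 .
Index 6: author = original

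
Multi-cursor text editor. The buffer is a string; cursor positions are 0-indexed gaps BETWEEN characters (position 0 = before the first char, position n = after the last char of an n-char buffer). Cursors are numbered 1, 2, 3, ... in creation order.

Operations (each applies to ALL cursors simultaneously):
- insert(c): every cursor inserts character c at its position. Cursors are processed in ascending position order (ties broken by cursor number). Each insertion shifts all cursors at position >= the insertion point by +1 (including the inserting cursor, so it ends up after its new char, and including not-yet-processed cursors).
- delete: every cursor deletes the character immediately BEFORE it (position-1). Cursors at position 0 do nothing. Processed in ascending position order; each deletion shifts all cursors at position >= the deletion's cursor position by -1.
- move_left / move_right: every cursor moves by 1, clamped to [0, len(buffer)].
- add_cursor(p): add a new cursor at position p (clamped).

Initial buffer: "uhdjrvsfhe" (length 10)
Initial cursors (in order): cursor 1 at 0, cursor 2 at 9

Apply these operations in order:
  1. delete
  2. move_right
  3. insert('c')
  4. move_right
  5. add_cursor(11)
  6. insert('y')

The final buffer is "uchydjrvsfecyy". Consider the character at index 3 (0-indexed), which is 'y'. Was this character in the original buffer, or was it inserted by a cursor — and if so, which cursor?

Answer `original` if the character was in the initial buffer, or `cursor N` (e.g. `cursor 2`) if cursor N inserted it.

After op 1 (delete): buffer="uhdjrvsfe" (len 9), cursors c1@0 c2@8, authorship .........
After op 2 (move_right): buffer="uhdjrvsfe" (len 9), cursors c1@1 c2@9, authorship .........
After op 3 (insert('c')): buffer="uchdjrvsfec" (len 11), cursors c1@2 c2@11, authorship .1........2
After op 4 (move_right): buffer="uchdjrvsfec" (len 11), cursors c1@3 c2@11, authorship .1........2
After op 5 (add_cursor(11)): buffer="uchdjrvsfec" (len 11), cursors c1@3 c2@11 c3@11, authorship .1........2
After op 6 (insert('y')): buffer="uchydjrvsfecyy" (len 14), cursors c1@4 c2@14 c3@14, authorship .1.1.......223
Authorship (.=original, N=cursor N): . 1 . 1 . . . . . . . 2 2 3
Index 3: author = 1

Answer: cursor 1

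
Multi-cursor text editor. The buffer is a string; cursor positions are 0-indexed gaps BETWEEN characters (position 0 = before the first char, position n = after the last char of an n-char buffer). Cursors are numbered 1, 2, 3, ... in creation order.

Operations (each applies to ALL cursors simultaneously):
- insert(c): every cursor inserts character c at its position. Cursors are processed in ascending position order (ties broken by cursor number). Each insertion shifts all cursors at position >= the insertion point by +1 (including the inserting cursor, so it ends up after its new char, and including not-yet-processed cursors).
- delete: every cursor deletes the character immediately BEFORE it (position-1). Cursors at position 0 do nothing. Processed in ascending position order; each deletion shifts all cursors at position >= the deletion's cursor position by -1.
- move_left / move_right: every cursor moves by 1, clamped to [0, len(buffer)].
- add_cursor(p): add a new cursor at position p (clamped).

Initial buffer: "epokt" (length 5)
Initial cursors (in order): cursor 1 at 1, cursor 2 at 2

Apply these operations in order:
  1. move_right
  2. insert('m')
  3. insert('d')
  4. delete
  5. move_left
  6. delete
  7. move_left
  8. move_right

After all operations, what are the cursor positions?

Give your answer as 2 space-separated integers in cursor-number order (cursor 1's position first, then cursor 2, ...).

After op 1 (move_right): buffer="epokt" (len 5), cursors c1@2 c2@3, authorship .....
After op 2 (insert('m')): buffer="epmomkt" (len 7), cursors c1@3 c2@5, authorship ..1.2..
After op 3 (insert('d')): buffer="epmdomdkt" (len 9), cursors c1@4 c2@7, authorship ..11.22..
After op 4 (delete): buffer="epmomkt" (len 7), cursors c1@3 c2@5, authorship ..1.2..
After op 5 (move_left): buffer="epmomkt" (len 7), cursors c1@2 c2@4, authorship ..1.2..
After op 6 (delete): buffer="emmkt" (len 5), cursors c1@1 c2@2, authorship .12..
After op 7 (move_left): buffer="emmkt" (len 5), cursors c1@0 c2@1, authorship .12..
After op 8 (move_right): buffer="emmkt" (len 5), cursors c1@1 c2@2, authorship .12..

Answer: 1 2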